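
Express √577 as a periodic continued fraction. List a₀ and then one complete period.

[24; 48]

a₀ = ⌊√577⌋ = 24.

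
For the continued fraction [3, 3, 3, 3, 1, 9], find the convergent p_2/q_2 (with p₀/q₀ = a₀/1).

33/10

Using pₖ = aₖpₖ₋₁ + pₖ₋₂, qₖ = aₖqₖ₋₁ + qₖ₋₂ (with p₋₁=1, p₋₂=0, q₋₁=0, q₋₂=1):
  k=0: a=3, p=3, q=1
  k=1: a=3, p=10, q=3
  k=2: a=3, p=33, q=10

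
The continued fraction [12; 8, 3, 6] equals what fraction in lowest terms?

Using pₖ = aₖpₖ₋₁ + pₖ₋₂ and qₖ = aₖqₖ₋₁ + qₖ₋₂:
  k=0: a=12, p=12, q=1
  k=1: a=8, p=97, q=8
  k=2: a=3, p=303, q=25
  k=3: a=6, p=1915, q=158

1915/158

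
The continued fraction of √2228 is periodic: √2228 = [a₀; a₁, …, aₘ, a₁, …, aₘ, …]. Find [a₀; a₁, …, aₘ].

[47; 4, 1, 22, 1, 4, 94]

a₀ = ⌊√2228⌋ = 47.
With m₀=0, d₀=1 and mₖ₊₁ = dₖaₖ − mₖ, dₖ₊₁ = (n − mₖ₊₁²)/dₖ, aₖ₊₁ = ⌊(a₀+mₖ₊₁)/dₖ₊₁⌋:
  k=1: m=47, d=19, a=4
  k=2: m=29, d=73, a=1
  k=3: m=44, d=4, a=22
  k=4: m=44, d=73, a=1
  k=5: m=29, d=19, a=4
  k=6: m=47, d=1, a=94
d=1 and a=2a₀=94 at k=6, so the next step gives (m, d) = (47, 19) again — its k=1 value — and the period has length 6.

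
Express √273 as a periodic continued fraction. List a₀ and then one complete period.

[16; 1, 1, 10, 1, 1, 32]

a₀ = ⌊√273⌋ = 16.
With m₀=0, d₀=1 and mₖ₊₁ = dₖaₖ − mₖ, dₖ₊₁ = (n − mₖ₊₁²)/dₖ, aₖ₊₁ = ⌊(a₀+mₖ₊₁)/dₖ₊₁⌋:
  k=1: m=16, d=17, a=1
  k=2: m=1, d=16, a=1
  k=3: m=15, d=3, a=10
  k=4: m=15, d=16, a=1
  k=5: m=1, d=17, a=1
  k=6: m=16, d=1, a=32
d=1 and a=2a₀=32 at k=6, so the next step gives (m, d) = (16, 17) again — its k=1 value — and the period has length 6.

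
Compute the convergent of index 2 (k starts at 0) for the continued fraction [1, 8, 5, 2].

46/41

Using pₖ = aₖpₖ₋₁ + pₖ₋₂, qₖ = aₖqₖ₋₁ + qₖ₋₂ (with p₋₁=1, p₋₂=0, q₋₁=0, q₋₂=1):
  k=0: a=1, p=1, q=1
  k=1: a=8, p=9, q=8
  k=2: a=5, p=46, q=41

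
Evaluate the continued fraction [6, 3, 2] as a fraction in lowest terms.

Fold from the inside: start with 2/1.
  3 + 1/2 = 7/2
  6 + 2/7 = 44/7

44/7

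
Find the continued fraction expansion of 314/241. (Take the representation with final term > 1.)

[1; 3, 3, 3, 7]

314 = 1×241 + 73
241 = 3×73 + 22
73 = 3×22 + 7
22 = 3×7 + 1
7 = 7×1 + 0  (stop)
So 314/241 = [1; 3, 3, 3, 7].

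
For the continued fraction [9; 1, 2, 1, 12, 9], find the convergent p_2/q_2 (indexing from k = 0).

29/3

Using pₖ = aₖpₖ₋₁ + pₖ₋₂, qₖ = aₖqₖ₋₁ + qₖ₋₂ (with p₋₁=1, p₋₂=0, q₋₁=0, q₋₂=1):
  k=0: a=9, p=9, q=1
  k=1: a=1, p=10, q=1
  k=2: a=2, p=29, q=3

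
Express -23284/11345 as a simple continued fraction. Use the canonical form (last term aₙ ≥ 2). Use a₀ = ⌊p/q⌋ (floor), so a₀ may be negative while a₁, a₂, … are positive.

-23284 = -3×11345 + 10751
11345 = 1×10751 + 594
10751 = 18×594 + 59
594 = 10×59 + 4
59 = 14×4 + 3
4 = 1×3 + 1
3 = 3×1 + 0  (stop)
So -23284/11345 = [-3; 1, 18, 10, 14, 1, 3].

[-3; 1, 18, 10, 14, 1, 3]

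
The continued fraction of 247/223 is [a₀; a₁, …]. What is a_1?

9

247 = 1·223 + 24   →  a_0 = 1
223 = 9·24 + 7   →  a_1 = 9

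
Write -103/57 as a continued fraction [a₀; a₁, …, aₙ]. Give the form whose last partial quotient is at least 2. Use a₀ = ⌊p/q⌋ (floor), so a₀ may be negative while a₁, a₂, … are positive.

[-2; 5, 5, 2]

-103 = -2×57 + 11
57 = 5×11 + 2
11 = 5×2 + 1
2 = 2×1 + 0  (stop)
So -103/57 = [-2; 5, 5, 2].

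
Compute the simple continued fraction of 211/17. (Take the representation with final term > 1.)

[12; 2, 2, 3]

211 = 12·17 + 7
17 = 2·7 + 3
7 = 2·3 + 1
3 = 3·1 + 0  (stop)
So 211/17 = [12; 2, 2, 3].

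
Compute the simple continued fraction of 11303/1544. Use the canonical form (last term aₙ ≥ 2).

11303 = 7·1544 + 495
1544 = 3·495 + 59
495 = 8·59 + 23
59 = 2·23 + 13
23 = 1·13 + 10
13 = 1·10 + 3
10 = 3·3 + 1
3 = 3·1 + 0  (stop)
So 11303/1544 = [7; 3, 8, 2, 1, 1, 3, 3].

[7; 3, 8, 2, 1, 1, 3, 3]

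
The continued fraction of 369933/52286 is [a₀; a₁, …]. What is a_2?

369933 = 7·52286 + 3931   →  a_0 = 7
52286 = 13·3931 + 1183   →  a_1 = 13
3931 = 3·1183 + 382   →  a_2 = 3

3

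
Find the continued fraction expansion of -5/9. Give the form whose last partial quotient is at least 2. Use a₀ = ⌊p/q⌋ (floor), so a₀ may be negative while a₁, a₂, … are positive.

-5 = -1×9 + 4
9 = 2×4 + 1
4 = 4×1 + 0  (stop)
So -5/9 = [-1; 2, 4].

[-1; 2, 4]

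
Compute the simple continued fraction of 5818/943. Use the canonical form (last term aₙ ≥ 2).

[6; 5, 1, 8, 2, 2, 3]

5818 = 6*943 + 160
943 = 5*160 + 143
160 = 1*143 + 17
143 = 8*17 + 7
17 = 2*7 + 3
7 = 2*3 + 1
3 = 3*1 + 0  (stop)
So 5818/943 = [6; 5, 1, 8, 2, 2, 3].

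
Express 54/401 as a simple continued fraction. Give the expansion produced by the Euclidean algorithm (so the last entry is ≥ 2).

54 = 0·401 + 54
401 = 7·54 + 23
54 = 2·23 + 8
23 = 2·8 + 7
8 = 1·7 + 1
7 = 7·1 + 0  (stop)
So 54/401 = [0; 7, 2, 2, 1, 7].

[0; 7, 2, 2, 1, 7]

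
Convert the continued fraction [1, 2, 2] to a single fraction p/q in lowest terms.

Using pₖ = aₖpₖ₋₁ + pₖ₋₂ and qₖ = aₖqₖ₋₁ + qₖ₋₂:
  k=0: a=1, p=1, q=1
  k=1: a=2, p=3, q=2
  k=2: a=2, p=7, q=5

7/5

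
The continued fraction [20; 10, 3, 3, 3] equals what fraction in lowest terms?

6833/340

Fold from the inside: start with 3/1.
  3 + 1/3 = 10/3
  3 + 3/10 = 33/10
  10 + 10/33 = 340/33
  20 + 33/340 = 6833/340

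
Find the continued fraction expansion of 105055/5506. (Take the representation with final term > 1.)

105055 = 19*5506 + 441
5506 = 12*441 + 214
441 = 2*214 + 13
214 = 16*13 + 6
13 = 2*6 + 1
6 = 6*1 + 0  (stop)
So 105055/5506 = [19; 12, 2, 16, 2, 6].

[19; 12, 2, 16, 2, 6]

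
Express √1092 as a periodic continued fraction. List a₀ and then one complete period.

a₀ = ⌊√1092⌋ = 33.
With m₀=0, d₀=1 and mₖ₊₁ = dₖaₖ − mₖ, dₖ₊₁ = (n − mₖ₊₁²)/dₖ, aₖ₊₁ = ⌊(a₀+mₖ₊₁)/dₖ₊₁⌋:
  k=1: m=33, d=3, a=22
  k=2: m=33, d=1, a=66
d=1 and a=2a₀=66 at k=2, so the next step gives (m, d) = (33, 3) again — its k=1 value — and the period has length 2.

[33; 22, 66]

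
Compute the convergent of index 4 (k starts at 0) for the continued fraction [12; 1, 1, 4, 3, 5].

Using pₖ = aₖpₖ₋₁ + pₖ₋₂, qₖ = aₖqₖ₋₁ + qₖ₋₂ (with p₋₁=1, p₋₂=0, q₋₁=0, q₋₂=1):
  k=0: a=12, p=12, q=1
  k=1: a=1, p=13, q=1
  k=2: a=1, p=25, q=2
  k=3: a=4, p=113, q=9
  k=4: a=3, p=364, q=29

364/29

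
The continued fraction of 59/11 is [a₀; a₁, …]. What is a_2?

1

59 = 5·11 + 4   →  a_0 = 5
11 = 2·4 + 3   →  a_1 = 2
4 = 1·3 + 1   →  a_2 = 1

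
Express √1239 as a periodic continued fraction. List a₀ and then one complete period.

[35; 5, 70]

a₀ = ⌊√1239⌋ = 35.
With m₀=0, d₀=1 and mₖ₊₁ = dₖaₖ − mₖ, dₖ₊₁ = (n − mₖ₊₁²)/dₖ, aₖ₊₁ = ⌊(a₀+mₖ₊₁)/dₖ₊₁⌋:
  k=1: m=35, d=14, a=5
  k=2: m=35, d=1, a=70
d=1 and a=2a₀=70 at k=2, so the next step gives (m, d) = (35, 14) again — its k=1 value — and the period has length 2.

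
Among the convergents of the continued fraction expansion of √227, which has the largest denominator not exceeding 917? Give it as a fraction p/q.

√227 = [15; 15, 30, …] (period length 2).
Convergents:
  p_0/q_0 = 15/1
  p_1/q_1 = 226/15
  p_2/q_2 = 6795/451
  p_3/q_3 = 102151/6780
q_2 = 451 ≤ 917 < 6780 = q_3, so the answer is 6795/451.

6795/451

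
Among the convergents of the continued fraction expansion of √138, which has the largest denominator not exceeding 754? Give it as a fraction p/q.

√138 = [11; 1, 2, 1, 22, …] (period length 4).
Convergents:
  p_0/q_0 = 11/1
  p_1/q_1 = 12/1
  p_2/q_2 = 35/3
  p_3/q_3 = 47/4
  p_4/q_4 = 1069/91
  p_5/q_5 = 1116/95
  p_6/q_6 = 3301/281
  p_7/q_7 = 4417/376
  p_8/q_8 = 100475/8553
q_7 = 376 ≤ 754 < 8553 = q_8, so the answer is 4417/376.

4417/376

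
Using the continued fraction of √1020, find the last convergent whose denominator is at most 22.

√1020 = [31; 1, 14, 1, 62, …] (period length 4).
Convergents:
  p_0/q_0 = 31/1
  p_1/q_1 = 32/1
  p_2/q_2 = 479/15
  p_3/q_3 = 511/16
  p_4/q_4 = 32161/1007
q_3 = 16 ≤ 22 < 1007 = q_4, so the answer is 511/16.

511/16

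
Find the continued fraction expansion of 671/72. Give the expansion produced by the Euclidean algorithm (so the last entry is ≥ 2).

[9; 3, 7, 1, 2]

671 = 9*72 + 23
72 = 3*23 + 3
23 = 7*3 + 2
3 = 1*2 + 1
2 = 2*1 + 0  (stop)
So 671/72 = [9; 3, 7, 1, 2].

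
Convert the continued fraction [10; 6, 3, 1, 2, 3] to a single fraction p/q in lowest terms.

2357/232

Fold from the inside: start with 3/1.
  2 + 1/3 = 7/3
  1 + 3/7 = 10/7
  3 + 7/10 = 37/10
  6 + 10/37 = 232/37
  10 + 37/232 = 2357/232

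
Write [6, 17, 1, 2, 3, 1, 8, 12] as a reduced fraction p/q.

Using pₖ = aₖpₖ₋₁ + pₖ₋₂ and qₖ = aₖqₖ₋₁ + qₖ₋₂:
  k=0: a=6, p=6, q=1
  k=1: a=17, p=103, q=17
  k=2: a=1, p=109, q=18
  k=3: a=2, p=321, q=53
  k=4: a=3, p=1072, q=177
  k=5: a=1, p=1393, q=230
  k=6: a=8, p=12216, q=2017
  k=7: a=12, p=147985, q=24434

147985/24434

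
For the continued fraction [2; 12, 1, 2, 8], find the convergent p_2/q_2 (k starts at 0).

Using pₖ = aₖpₖ₋₁ + pₖ₋₂, qₖ = aₖqₖ₋₁ + qₖ₋₂ (with p₋₁=1, p₋₂=0, q₋₁=0, q₋₂=1):
  k=0: a=2, p=2, q=1
  k=1: a=12, p=25, q=12
  k=2: a=1, p=27, q=13

27/13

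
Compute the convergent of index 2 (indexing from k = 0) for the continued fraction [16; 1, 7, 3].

135/8

Using pₖ = aₖpₖ₋₁ + pₖ₋₂, qₖ = aₖqₖ₋₁ + qₖ₋₂ (with p₋₁=1, p₋₂=0, q₋₁=0, q₋₂=1):
  k=0: a=16, p=16, q=1
  k=1: a=1, p=17, q=1
  k=2: a=7, p=135, q=8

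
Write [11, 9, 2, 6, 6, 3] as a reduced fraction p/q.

Fold from the inside: start with 3/1.
  6 + 1/3 = 19/3
  6 + 3/19 = 117/19
  2 + 19/117 = 253/117
  9 + 117/253 = 2394/253
  11 + 253/2394 = 26587/2394

26587/2394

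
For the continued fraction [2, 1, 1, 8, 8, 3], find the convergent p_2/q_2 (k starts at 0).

Using pₖ = aₖpₖ₋₁ + pₖ₋₂, qₖ = aₖqₖ₋₁ + qₖ₋₂ (with p₋₁=1, p₋₂=0, q₋₁=0, q₋₂=1):
  k=0: a=2, p=2, q=1
  k=1: a=1, p=3, q=1
  k=2: a=1, p=5, q=2

5/2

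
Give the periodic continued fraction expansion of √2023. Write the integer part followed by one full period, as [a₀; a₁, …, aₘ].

a₀ = ⌊√2023⌋ = 44.
With m₀=0, d₀=1 and mₖ₊₁ = dₖaₖ − mₖ, dₖ₊₁ = (n − mₖ₊₁²)/dₖ, aₖ₊₁ = ⌊(a₀+mₖ₊₁)/dₖ₊₁⌋:
  k=1: m=44, d=87, a=1
  k=2: m=43, d=2, a=43
  k=3: m=43, d=87, a=1
  k=4: m=44, d=1, a=88
d=1 and a=2a₀=88 at k=4, so the next step gives (m, d) = (44, 87) again — its k=1 value — and the period has length 4.

[44; 1, 43, 1, 88]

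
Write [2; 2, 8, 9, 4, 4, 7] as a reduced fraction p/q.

Fold from the inside: start with 7/1.
  4 + 1/7 = 29/7
  4 + 7/29 = 123/29
  9 + 29/123 = 1136/123
  8 + 123/1136 = 9211/1136
  2 + 1136/9211 = 19558/9211
  2 + 9211/19558 = 48327/19558

48327/19558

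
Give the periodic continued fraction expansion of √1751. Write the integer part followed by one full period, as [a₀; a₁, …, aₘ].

[41; 1, 5, 2, 4, 2, 5, 1, 82]

a₀ = ⌊√1751⌋ = 41.
With m₀=0, d₀=1 and mₖ₊₁ = dₖaₖ − mₖ, dₖ₊₁ = (n − mₖ₊₁²)/dₖ, aₖ₊₁ = ⌊(a₀+mₖ₊₁)/dₖ₊₁⌋:
  k=1: m=41, d=70, a=1
  k=2: m=29, d=13, a=5
  k=3: m=36, d=35, a=2
  k=4: m=34, d=17, a=4
  k=5: m=34, d=35, a=2
  k=6: m=36, d=13, a=5
  k=7: m=29, d=70, a=1
  k=8: m=41, d=1, a=82
d=1 and a=2a₀=82 at k=8, so the next step gives (m, d) = (41, 70) again — its k=1 value — and the period has length 8.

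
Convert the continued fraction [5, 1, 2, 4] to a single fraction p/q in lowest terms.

Using pₖ = aₖpₖ₋₁ + pₖ₋₂ and qₖ = aₖqₖ₋₁ + qₖ₋₂:
  k=0: a=5, p=5, q=1
  k=1: a=1, p=6, q=1
  k=2: a=2, p=17, q=3
  k=3: a=4, p=74, q=13

74/13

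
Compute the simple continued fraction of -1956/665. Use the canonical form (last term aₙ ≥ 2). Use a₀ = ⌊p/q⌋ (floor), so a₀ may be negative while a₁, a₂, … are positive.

[-3; 17, 19, 2]

-1956 = -3*665 + 39
665 = 17*39 + 2
39 = 19*2 + 1
2 = 2*1 + 0  (stop)
So -1956/665 = [-3; 17, 19, 2].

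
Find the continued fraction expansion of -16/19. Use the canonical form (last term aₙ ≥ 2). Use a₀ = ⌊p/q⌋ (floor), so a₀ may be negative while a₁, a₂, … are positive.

-16 = -1*19 + 3
19 = 6*3 + 1
3 = 3*1 + 0  (stop)
So -16/19 = [-1; 6, 3].

[-1; 6, 3]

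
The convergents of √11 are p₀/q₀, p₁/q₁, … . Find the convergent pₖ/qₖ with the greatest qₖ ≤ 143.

199/60

√11 = [3; 3, 6, …] (period length 2).
Convergents:
  p_0/q_0 = 3/1
  p_1/q_1 = 10/3
  p_2/q_2 = 63/19
  p_3/q_3 = 199/60
  p_4/q_4 = 1257/379
q_3 = 60 ≤ 143 < 379 = q_4, so the answer is 199/60.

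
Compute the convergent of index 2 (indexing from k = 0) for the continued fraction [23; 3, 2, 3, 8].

Using pₖ = aₖpₖ₋₁ + pₖ₋₂, qₖ = aₖqₖ₋₁ + qₖ₋₂ (with p₋₁=1, p₋₂=0, q₋₁=0, q₋₂=1):
  k=0: a=23, p=23, q=1
  k=1: a=3, p=70, q=3
  k=2: a=2, p=163, q=7

163/7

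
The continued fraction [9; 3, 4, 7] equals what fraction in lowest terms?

875/94

Using pₖ = aₖpₖ₋₁ + pₖ₋₂ and qₖ = aₖqₖ₋₁ + qₖ₋₂:
  k=0: a=9, p=9, q=1
  k=1: a=3, p=28, q=3
  k=2: a=4, p=121, q=13
  k=3: a=7, p=875, q=94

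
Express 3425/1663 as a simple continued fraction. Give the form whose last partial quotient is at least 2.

[2; 16, 1, 3, 1, 19]

3425 = 2·1663 + 99
1663 = 16·99 + 79
99 = 1·79 + 20
79 = 3·20 + 19
20 = 1·19 + 1
19 = 19·1 + 0  (stop)
So 3425/1663 = [2; 16, 1, 3, 1, 19].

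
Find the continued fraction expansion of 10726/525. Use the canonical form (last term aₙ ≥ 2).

[20; 2, 3, 10, 2, 3]

10726 = 20·525 + 226
525 = 2·226 + 73
226 = 3·73 + 7
73 = 10·7 + 3
7 = 2·3 + 1
3 = 3·1 + 0  (stop)
So 10726/525 = [20; 2, 3, 10, 2, 3].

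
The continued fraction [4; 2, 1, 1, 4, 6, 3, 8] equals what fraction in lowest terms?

Fold from the inside: start with 8/1.
  3 + 1/8 = 25/8
  6 + 8/25 = 158/25
  4 + 25/158 = 657/158
  1 + 158/657 = 815/657
  1 + 657/815 = 1472/815
  2 + 815/1472 = 3759/1472
  4 + 1472/3759 = 16508/3759

16508/3759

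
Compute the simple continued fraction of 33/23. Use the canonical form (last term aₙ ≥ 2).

[1; 2, 3, 3]

33 = 1×23 + 10
23 = 2×10 + 3
10 = 3×3 + 1
3 = 3×1 + 0  (stop)
So 33/23 = [1; 2, 3, 3].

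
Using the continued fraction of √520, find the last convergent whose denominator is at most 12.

√520 = [22; 1, 4, 11, 4, 1, 44, …] (period length 6).
Convergents:
  p_0/q_0 = 22/1
  p_1/q_1 = 23/1
  p_2/q_2 = 114/5
  p_3/q_3 = 1277/56
q_2 = 5 ≤ 12 < 56 = q_3, so the answer is 114/5.

114/5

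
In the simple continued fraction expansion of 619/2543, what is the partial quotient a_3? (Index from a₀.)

619 = 0·2543 + 619   →  a_0 = 0
2543 = 4·619 + 67   →  a_1 = 4
619 = 9·67 + 16   →  a_2 = 9
67 = 4·16 + 3   →  a_3 = 4

4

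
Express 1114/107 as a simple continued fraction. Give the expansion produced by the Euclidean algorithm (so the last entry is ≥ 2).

[10; 2, 2, 3, 6]

1114 = 10·107 + 44
107 = 2·44 + 19
44 = 2·19 + 6
19 = 3·6 + 1
6 = 6·1 + 0  (stop)
So 1114/107 = [10; 2, 2, 3, 6].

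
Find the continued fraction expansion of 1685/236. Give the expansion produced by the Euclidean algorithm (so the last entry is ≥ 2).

[7; 7, 6, 1, 1, 2]

1685 = 7*236 + 33
236 = 7*33 + 5
33 = 6*5 + 3
5 = 1*3 + 2
3 = 1*2 + 1
2 = 2*1 + 0  (stop)
So 1685/236 = [7; 7, 6, 1, 1, 2].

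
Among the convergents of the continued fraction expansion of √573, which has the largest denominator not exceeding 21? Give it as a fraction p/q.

383/16

√573 = [23; 1, 14, 1, 46, …] (period length 4).
Convergents:
  p_0/q_0 = 23/1
  p_1/q_1 = 24/1
  p_2/q_2 = 359/15
  p_3/q_3 = 383/16
  p_4/q_4 = 17977/751
q_3 = 16 ≤ 21 < 751 = q_4, so the answer is 383/16.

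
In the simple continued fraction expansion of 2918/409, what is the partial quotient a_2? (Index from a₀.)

2918 = 7·409 + 55   →  a_0 = 7
409 = 7·55 + 24   →  a_1 = 7
55 = 2·24 + 7   →  a_2 = 2

2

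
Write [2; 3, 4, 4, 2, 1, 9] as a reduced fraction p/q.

3983/1725

Using pₖ = aₖpₖ₋₁ + pₖ₋₂ and qₖ = aₖqₖ₋₁ + qₖ₋₂:
  k=0: a=2, p=2, q=1
  k=1: a=3, p=7, q=3
  k=2: a=4, p=30, q=13
  k=3: a=4, p=127, q=55
  k=4: a=2, p=284, q=123
  k=5: a=1, p=411, q=178
  k=6: a=9, p=3983, q=1725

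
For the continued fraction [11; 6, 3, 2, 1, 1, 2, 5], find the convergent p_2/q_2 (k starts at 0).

212/19

Using pₖ = aₖpₖ₋₁ + pₖ₋₂, qₖ = aₖqₖ₋₁ + qₖ₋₂ (with p₋₁=1, p₋₂=0, q₋₁=0, q₋₂=1):
  k=0: a=11, p=11, q=1
  k=1: a=6, p=67, q=6
  k=2: a=3, p=212, q=19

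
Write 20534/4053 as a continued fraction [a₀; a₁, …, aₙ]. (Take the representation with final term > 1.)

[5; 15, 14, 1, 17]

20534 = 5×4053 + 269
4053 = 15×269 + 18
269 = 14×18 + 17
18 = 1×17 + 1
17 = 17×1 + 0  (stop)
So 20534/4053 = [5; 15, 14, 1, 17].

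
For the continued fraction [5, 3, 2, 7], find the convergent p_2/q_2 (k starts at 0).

Using pₖ = aₖpₖ₋₁ + pₖ₋₂, qₖ = aₖqₖ₋₁ + qₖ₋₂ (with p₋₁=1, p₋₂=0, q₋₁=0, q₋₂=1):
  k=0: a=5, p=5, q=1
  k=1: a=3, p=16, q=3
  k=2: a=2, p=37, q=7

37/7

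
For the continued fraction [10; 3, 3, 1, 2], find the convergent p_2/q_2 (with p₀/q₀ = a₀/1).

Using pₖ = aₖpₖ₋₁ + pₖ₋₂, qₖ = aₖqₖ₋₁ + qₖ₋₂ (with p₋₁=1, p₋₂=0, q₋₁=0, q₋₂=1):
  k=0: a=10, p=10, q=1
  k=1: a=3, p=31, q=3
  k=2: a=3, p=103, q=10

103/10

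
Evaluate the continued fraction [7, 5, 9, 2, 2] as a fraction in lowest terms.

Fold from the inside: start with 2/1.
  2 + 1/2 = 5/2
  9 + 2/5 = 47/5
  5 + 5/47 = 240/47
  7 + 47/240 = 1727/240

1727/240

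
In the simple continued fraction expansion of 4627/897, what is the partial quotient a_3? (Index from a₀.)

4627 = 5·897 + 142   →  a_0 = 5
897 = 6·142 + 45   →  a_1 = 6
142 = 3·45 + 7   →  a_2 = 3
45 = 6·7 + 3   →  a_3 = 6

6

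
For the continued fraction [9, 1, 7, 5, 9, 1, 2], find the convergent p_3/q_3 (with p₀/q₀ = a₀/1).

405/41

Using pₖ = aₖpₖ₋₁ + pₖ₋₂, qₖ = aₖqₖ₋₁ + qₖ₋₂ (with p₋₁=1, p₋₂=0, q₋₁=0, q₋₂=1):
  k=0: a=9, p=9, q=1
  k=1: a=1, p=10, q=1
  k=2: a=7, p=79, q=8
  k=3: a=5, p=405, q=41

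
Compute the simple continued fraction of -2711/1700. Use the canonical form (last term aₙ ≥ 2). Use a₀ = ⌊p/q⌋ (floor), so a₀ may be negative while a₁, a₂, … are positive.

[-2; 2, 2, 7, 6, 2, 3]

-2711 = -2·1700 + 689
1700 = 2·689 + 322
689 = 2·322 + 45
322 = 7·45 + 7
45 = 6·7 + 3
7 = 2·3 + 1
3 = 3·1 + 0  (stop)
So -2711/1700 = [-2; 2, 2, 7, 6, 2, 3].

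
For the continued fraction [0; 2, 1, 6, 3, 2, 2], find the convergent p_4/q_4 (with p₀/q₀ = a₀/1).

Using pₖ = aₖpₖ₋₁ + pₖ₋₂, qₖ = aₖqₖ₋₁ + qₖ₋₂ (with p₋₁=1, p₋₂=0, q₋₁=0, q₋₂=1):
  k=0: a=0, p=0, q=1
  k=1: a=2, p=1, q=2
  k=2: a=1, p=1, q=3
  k=3: a=6, p=7, q=20
  k=4: a=3, p=22, q=63

22/63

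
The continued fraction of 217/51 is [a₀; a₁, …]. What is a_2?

1

217 = 4·51 + 13   →  a_0 = 4
51 = 3·13 + 12   →  a_1 = 3
13 = 1·12 + 1   →  a_2 = 1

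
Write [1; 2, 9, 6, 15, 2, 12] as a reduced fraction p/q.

66877/45367

Using pₖ = aₖpₖ₋₁ + pₖ₋₂ and qₖ = aₖqₖ₋₁ + qₖ₋₂:
  k=0: a=1, p=1, q=1
  k=1: a=2, p=3, q=2
  k=2: a=9, p=28, q=19
  k=3: a=6, p=171, q=116
  k=4: a=15, p=2593, q=1759
  k=5: a=2, p=5357, q=3634
  k=6: a=12, p=66877, q=45367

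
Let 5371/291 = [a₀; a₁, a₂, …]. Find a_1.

5371 = 18·291 + 133   →  a_0 = 18
291 = 2·133 + 25   →  a_1 = 2

2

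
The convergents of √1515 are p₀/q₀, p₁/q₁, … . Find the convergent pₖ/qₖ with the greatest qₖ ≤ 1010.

38923/1000

√1515 = [38; 1, 11, 1, 76, …] (period length 4).
Convergents:
  p_0/q_0 = 38/1
  p_1/q_1 = 39/1
  p_2/q_2 = 467/12
  p_3/q_3 = 506/13
  p_4/q_4 = 38923/1000
  p_5/q_5 = 39429/1013
q_4 = 1000 ≤ 1010 < 1013 = q_5, so the answer is 38923/1000.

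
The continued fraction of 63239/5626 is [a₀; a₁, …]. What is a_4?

63239 = 11·5626 + 1353   →  a_0 = 11
5626 = 4·1353 + 214   →  a_1 = 4
1353 = 6·214 + 69   →  a_2 = 6
214 = 3·69 + 7   →  a_3 = 3
69 = 9·7 + 6   →  a_4 = 9

9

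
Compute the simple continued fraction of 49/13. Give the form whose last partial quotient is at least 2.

49 = 3·13 + 10
13 = 1·10 + 3
10 = 3·3 + 1
3 = 3·1 + 0  (stop)
So 49/13 = [3; 1, 3, 3].

[3; 1, 3, 3]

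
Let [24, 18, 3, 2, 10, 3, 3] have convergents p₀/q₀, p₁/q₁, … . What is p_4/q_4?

32113/1335

Using pₖ = aₖpₖ₋₁ + pₖ₋₂, qₖ = aₖqₖ₋₁ + qₖ₋₂ (with p₋₁=1, p₋₂=0, q₋₁=0, q₋₂=1):
  k=0: a=24, p=24, q=1
  k=1: a=18, p=433, q=18
  k=2: a=3, p=1323, q=55
  k=3: a=2, p=3079, q=128
  k=4: a=10, p=32113, q=1335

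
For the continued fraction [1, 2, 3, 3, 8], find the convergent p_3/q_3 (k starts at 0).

Using pₖ = aₖpₖ₋₁ + pₖ₋₂, qₖ = aₖqₖ₋₁ + qₖ₋₂ (with p₋₁=1, p₋₂=0, q₋₁=0, q₋₂=1):
  k=0: a=1, p=1, q=1
  k=1: a=2, p=3, q=2
  k=2: a=3, p=10, q=7
  k=3: a=3, p=33, q=23

33/23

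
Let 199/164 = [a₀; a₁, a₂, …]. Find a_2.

1

199 = 1·164 + 35   →  a_0 = 1
164 = 4·35 + 24   →  a_1 = 4
35 = 1·24 + 11   →  a_2 = 1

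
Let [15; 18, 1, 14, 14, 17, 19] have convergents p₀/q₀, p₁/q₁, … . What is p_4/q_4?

Using pₖ = aₖpₖ₋₁ + pₖ₋₂, qₖ = aₖqₖ₋₁ + qₖ₋₂ (with p₋₁=1, p₋₂=0, q₋₁=0, q₋₂=1):
  k=0: a=15, p=15, q=1
  k=1: a=18, p=271, q=18
  k=2: a=1, p=286, q=19
  k=3: a=14, p=4275, q=284
  k=4: a=14, p=60136, q=3995

60136/3995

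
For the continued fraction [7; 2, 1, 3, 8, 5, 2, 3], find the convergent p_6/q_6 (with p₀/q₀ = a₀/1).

Using pₖ = aₖpₖ₋₁ + pₖ₋₂, qₖ = aₖqₖ₋₁ + qₖ₋₂ (with p₋₁=1, p₋₂=0, q₋₁=0, q₋₂=1):
  k=0: a=7, p=7, q=1
  k=1: a=2, p=15, q=2
  k=2: a=1, p=22, q=3
  k=3: a=3, p=81, q=11
  k=4: a=8, p=670, q=91
  k=5: a=5, p=3431, q=466
  k=6: a=2, p=7532, q=1023

7532/1023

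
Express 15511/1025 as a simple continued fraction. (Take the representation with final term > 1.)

[15; 7, 1, 1, 6, 3, 3]

15511 = 15*1025 + 136
1025 = 7*136 + 73
136 = 1*73 + 63
73 = 1*63 + 10
63 = 6*10 + 3
10 = 3*3 + 1
3 = 3*1 + 0  (stop)
So 15511/1025 = [15; 7, 1, 1, 6, 3, 3].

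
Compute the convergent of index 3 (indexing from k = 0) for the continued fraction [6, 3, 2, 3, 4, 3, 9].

151/24

Using pₖ = aₖpₖ₋₁ + pₖ₋₂, qₖ = aₖqₖ₋₁ + qₖ₋₂ (with p₋₁=1, p₋₂=0, q₋₁=0, q₋₂=1):
  k=0: a=6, p=6, q=1
  k=1: a=3, p=19, q=3
  k=2: a=2, p=44, q=7
  k=3: a=3, p=151, q=24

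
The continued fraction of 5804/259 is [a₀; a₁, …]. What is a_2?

2

5804 = 22·259 + 106   →  a_0 = 22
259 = 2·106 + 47   →  a_1 = 2
106 = 2·47 + 12   →  a_2 = 2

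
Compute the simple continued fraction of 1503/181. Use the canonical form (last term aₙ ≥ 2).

[8; 3, 3, 2, 3, 2]

1503 = 8*181 + 55
181 = 3*55 + 16
55 = 3*16 + 7
16 = 2*7 + 2
7 = 3*2 + 1
2 = 2*1 + 0  (stop)
So 1503/181 = [8; 3, 3, 2, 3, 2].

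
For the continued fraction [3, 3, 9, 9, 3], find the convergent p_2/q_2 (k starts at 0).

Using pₖ = aₖpₖ₋₁ + pₖ₋₂, qₖ = aₖqₖ₋₁ + qₖ₋₂ (with p₋₁=1, p₋₂=0, q₋₁=0, q₋₂=1):
  k=0: a=3, p=3, q=1
  k=1: a=3, p=10, q=3
  k=2: a=9, p=93, q=28

93/28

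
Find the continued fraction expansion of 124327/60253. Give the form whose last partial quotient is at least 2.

124327 = 2·60253 + 3821
60253 = 15·3821 + 2938
3821 = 1·2938 + 883
2938 = 3·883 + 289
883 = 3·289 + 16
289 = 18·16 + 1
16 = 16·1 + 0  (stop)
So 124327/60253 = [2; 15, 1, 3, 3, 18, 16].

[2; 15, 1, 3, 3, 18, 16]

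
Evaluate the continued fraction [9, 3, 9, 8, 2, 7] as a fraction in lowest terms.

33567/3601

Fold from the inside: start with 7/1.
  2 + 1/7 = 15/7
  8 + 7/15 = 127/15
  9 + 15/127 = 1158/127
  3 + 127/1158 = 3601/1158
  9 + 1158/3601 = 33567/3601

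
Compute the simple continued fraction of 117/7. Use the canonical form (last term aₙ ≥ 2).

117 = 16×7 + 5
7 = 1×5 + 2
5 = 2×2 + 1
2 = 2×1 + 0  (stop)
So 117/7 = [16; 1, 2, 2].

[16; 1, 2, 2]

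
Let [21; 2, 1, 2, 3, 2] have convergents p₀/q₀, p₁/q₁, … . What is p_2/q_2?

Using pₖ = aₖpₖ₋₁ + pₖ₋₂, qₖ = aₖqₖ₋₁ + qₖ₋₂ (with p₋₁=1, p₋₂=0, q₋₁=0, q₋₂=1):
  k=0: a=21, p=21, q=1
  k=1: a=2, p=43, q=2
  k=2: a=1, p=64, q=3

64/3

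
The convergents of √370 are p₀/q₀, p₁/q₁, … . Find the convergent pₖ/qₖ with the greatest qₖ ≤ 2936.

√370 = [19; 4, 4, 38, …] (period length 3).
Convergents:
  p_0/q_0 = 19/1
  p_1/q_1 = 77/4
  p_2/q_2 = 327/17
  p_3/q_3 = 12503/650
  p_4/q_4 = 50339/2617
  p_5/q_5 = 213859/11118
q_4 = 2617 ≤ 2936 < 11118 = q_5, so the answer is 50339/2617.

50339/2617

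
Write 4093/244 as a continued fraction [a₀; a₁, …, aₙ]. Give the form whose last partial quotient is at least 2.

4093 = 16*244 + 189
244 = 1*189 + 55
189 = 3*55 + 24
55 = 2*24 + 7
24 = 3*7 + 3
7 = 2*3 + 1
3 = 3*1 + 0  (stop)
So 4093/244 = [16; 1, 3, 2, 3, 2, 3].

[16; 1, 3, 2, 3, 2, 3]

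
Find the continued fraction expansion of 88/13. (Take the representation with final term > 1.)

88 = 6×13 + 10
13 = 1×10 + 3
10 = 3×3 + 1
3 = 3×1 + 0  (stop)
So 88/13 = [6; 1, 3, 3].

[6; 1, 3, 3]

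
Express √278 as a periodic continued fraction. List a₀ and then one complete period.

a₀ = ⌊√278⌋ = 16.
With m₀=0, d₀=1 and mₖ₊₁ = dₖaₖ − mₖ, dₖ₊₁ = (n − mₖ₊₁²)/dₖ, aₖ₊₁ = ⌊(a₀+mₖ₊₁)/dₖ₊₁⌋:
  k=1: m=16, d=22, a=1
  k=2: m=6, d=11, a=2
  k=3: m=16, d=2, a=16
  k=4: m=16, d=11, a=2
  k=5: m=6, d=22, a=1
  k=6: m=16, d=1, a=32
d=1 and a=2a₀=32 at k=6, so the next step gives (m, d) = (16, 22) again — its k=1 value — and the period has length 6.

[16; 1, 2, 16, 2, 1, 32]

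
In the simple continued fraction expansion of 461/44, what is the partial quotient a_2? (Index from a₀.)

461 = 10·44 + 21   →  a_0 = 10
44 = 2·21 + 2   →  a_1 = 2
21 = 10·2 + 1   →  a_2 = 10

10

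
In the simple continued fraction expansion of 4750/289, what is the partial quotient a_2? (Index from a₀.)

3

4750 = 16·289 + 126   →  a_0 = 16
289 = 2·126 + 37   →  a_1 = 2
126 = 3·37 + 15   →  a_2 = 3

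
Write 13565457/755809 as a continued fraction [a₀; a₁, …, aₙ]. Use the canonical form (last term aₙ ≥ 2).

13565457 = 17×755809 + 716704
755809 = 1×716704 + 39105
716704 = 18×39105 + 12814
39105 = 3×12814 + 663
12814 = 19×663 + 217
663 = 3×217 + 12
217 = 18×12 + 1
12 = 12×1 + 0  (stop)
So 13565457/755809 = [17; 1, 18, 3, 19, 3, 18, 12].

[17; 1, 18, 3, 19, 3, 18, 12]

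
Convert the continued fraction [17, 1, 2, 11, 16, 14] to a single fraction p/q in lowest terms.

135967/7692

Fold from the inside: start with 14/1.
  16 + 1/14 = 225/14
  11 + 14/225 = 2489/225
  2 + 225/2489 = 5203/2489
  1 + 2489/5203 = 7692/5203
  17 + 5203/7692 = 135967/7692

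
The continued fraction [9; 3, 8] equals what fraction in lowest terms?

233/25

Fold from the inside: start with 8/1.
  3 + 1/8 = 25/8
  9 + 8/25 = 233/25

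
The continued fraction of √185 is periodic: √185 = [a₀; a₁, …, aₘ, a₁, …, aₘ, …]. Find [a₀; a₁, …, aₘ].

[13; 1, 1, 1, 1, 26]

a₀ = ⌊√185⌋ = 13.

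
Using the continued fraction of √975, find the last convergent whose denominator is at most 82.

√975 = [31; 4, 2, 4, 62, …] (period length 4).
Convergents:
  p_0/q_0 = 31/1
  p_1/q_1 = 125/4
  p_2/q_2 = 281/9
  p_3/q_3 = 1249/40
  p_4/q_4 = 77719/2489
q_3 = 40 ≤ 82 < 2489 = q_4, so the answer is 1249/40.

1249/40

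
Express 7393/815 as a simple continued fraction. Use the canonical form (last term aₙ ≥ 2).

[9; 14, 19, 3]

7393 = 9×815 + 58
815 = 14×58 + 3
58 = 19×3 + 1
3 = 3×1 + 0  (stop)
So 7393/815 = [9; 14, 19, 3].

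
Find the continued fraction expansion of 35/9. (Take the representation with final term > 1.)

35 = 3·9 + 8
9 = 1·8 + 1
8 = 8·1 + 0  (stop)
So 35/9 = [3; 1, 8].

[3; 1, 8]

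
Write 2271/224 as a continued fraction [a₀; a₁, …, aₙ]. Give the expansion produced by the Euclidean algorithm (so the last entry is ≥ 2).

2271 = 10*224 + 31
224 = 7*31 + 7
31 = 4*7 + 3
7 = 2*3 + 1
3 = 3*1 + 0  (stop)
So 2271/224 = [10; 7, 4, 2, 3].

[10; 7, 4, 2, 3]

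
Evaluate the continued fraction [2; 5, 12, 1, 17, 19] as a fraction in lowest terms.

49526/22543

Fold from the inside: start with 19/1.
  17 + 1/19 = 324/19
  1 + 19/324 = 343/324
  12 + 324/343 = 4440/343
  5 + 343/4440 = 22543/4440
  2 + 4440/22543 = 49526/22543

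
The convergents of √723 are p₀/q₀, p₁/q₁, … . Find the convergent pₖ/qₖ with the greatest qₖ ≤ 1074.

√723 = [26; 1, 7, 1, 52, …] (period length 4).
Convergents:
  p_0/q_0 = 26/1
  p_1/q_1 = 27/1
  p_2/q_2 = 215/8
  p_3/q_3 = 242/9
  p_4/q_4 = 12799/476
  p_5/q_5 = 13041/485
  p_6/q_6 = 104086/3871
q_5 = 485 ≤ 1074 < 3871 = q_6, so the answer is 13041/485.

13041/485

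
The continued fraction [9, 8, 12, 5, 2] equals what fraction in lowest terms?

Using pₖ = aₖpₖ₋₁ + pₖ₋₂ and qₖ = aₖqₖ₋₁ + qₖ₋₂:
  k=0: a=9, p=9, q=1
  k=1: a=8, p=73, q=8
  k=2: a=12, p=885, q=97
  k=3: a=5, p=4498, q=493
  k=4: a=2, p=9881, q=1083

9881/1083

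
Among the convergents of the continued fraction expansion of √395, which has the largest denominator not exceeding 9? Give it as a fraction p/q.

159/8

√395 = [19; 1, 6, 1, 38, …] (period length 4).
Convergents:
  p_0/q_0 = 19/1
  p_1/q_1 = 20/1
  p_2/q_2 = 139/7
  p_3/q_3 = 159/8
  p_4/q_4 = 6181/311
q_3 = 8 ≤ 9 < 311 = q_4, so the answer is 159/8.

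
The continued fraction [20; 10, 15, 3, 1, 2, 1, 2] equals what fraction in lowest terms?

Fold from the inside: start with 2/1.
  1 + 1/2 = 3/2
  2 + 2/3 = 8/3
  1 + 3/8 = 11/8
  3 + 8/11 = 41/11
  15 + 11/41 = 626/41
  10 + 41/626 = 6301/626
  20 + 626/6301 = 126646/6301

126646/6301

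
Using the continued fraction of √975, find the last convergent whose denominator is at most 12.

281/9

√975 = [31; 4, 2, 4, 62, …] (period length 4).
Convergents:
  p_0/q_0 = 31/1
  p_1/q_1 = 125/4
  p_2/q_2 = 281/9
  p_3/q_3 = 1249/40
q_2 = 9 ≤ 12 < 40 = q_3, so the answer is 281/9.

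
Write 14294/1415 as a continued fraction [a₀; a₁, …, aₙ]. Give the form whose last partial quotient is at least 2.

14294 = 10×1415 + 144
1415 = 9×144 + 119
144 = 1×119 + 25
119 = 4×25 + 19
25 = 1×19 + 6
19 = 3×6 + 1
6 = 6×1 + 0  (stop)
So 14294/1415 = [10; 9, 1, 4, 1, 3, 6].

[10; 9, 1, 4, 1, 3, 6]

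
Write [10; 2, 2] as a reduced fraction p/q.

52/5

Using pₖ = aₖpₖ₋₁ + pₖ₋₂ and qₖ = aₖqₖ₋₁ + qₖ₋₂:
  k=0: a=10, p=10, q=1
  k=1: a=2, p=21, q=2
  k=2: a=2, p=52, q=5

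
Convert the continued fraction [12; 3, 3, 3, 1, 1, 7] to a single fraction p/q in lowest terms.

Fold from the inside: start with 7/1.
  1 + 1/7 = 8/7
  1 + 7/8 = 15/8
  3 + 8/15 = 53/15
  3 + 15/53 = 174/53
  3 + 53/174 = 575/174
  12 + 174/575 = 7074/575

7074/575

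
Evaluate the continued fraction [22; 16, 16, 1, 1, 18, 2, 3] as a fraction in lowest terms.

Using pₖ = aₖpₖ₋₁ + pₖ₋₂ and qₖ = aₖqₖ₋₁ + qₖ₋₂:
  k=0: a=22, p=22, q=1
  k=1: a=16, p=353, q=16
  k=2: a=16, p=5670, q=257
  k=3: a=1, p=6023, q=273
  k=4: a=1, p=11693, q=530
  k=5: a=18, p=216497, q=9813
  k=6: a=2, p=444687, q=20156
  k=7: a=3, p=1550558, q=70281

1550558/70281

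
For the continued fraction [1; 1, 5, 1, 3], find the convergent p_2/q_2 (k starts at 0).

Using pₖ = aₖpₖ₋₁ + pₖ₋₂, qₖ = aₖqₖ₋₁ + qₖ₋₂ (with p₋₁=1, p₋₂=0, q₋₁=0, q₋₂=1):
  k=0: a=1, p=1, q=1
  k=1: a=1, p=2, q=1
  k=2: a=5, p=11, q=6

11/6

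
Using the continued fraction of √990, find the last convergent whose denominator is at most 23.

409/13

√990 = [31; 2, 6, 2, 62, …] (period length 4).
Convergents:
  p_0/q_0 = 31/1
  p_1/q_1 = 63/2
  p_2/q_2 = 409/13
  p_3/q_3 = 881/28
q_2 = 13 ≤ 23 < 28 = q_3, so the answer is 409/13.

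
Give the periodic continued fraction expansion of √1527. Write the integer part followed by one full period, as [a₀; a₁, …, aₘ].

[39; 13, 78]

a₀ = ⌊√1527⌋ = 39.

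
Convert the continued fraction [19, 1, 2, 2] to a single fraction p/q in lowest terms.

138/7

Using pₖ = aₖpₖ₋₁ + pₖ₋₂ and qₖ = aₖqₖ₋₁ + qₖ₋₂:
  k=0: a=19, p=19, q=1
  k=1: a=1, p=20, q=1
  k=2: a=2, p=59, q=3
  k=3: a=2, p=138, q=7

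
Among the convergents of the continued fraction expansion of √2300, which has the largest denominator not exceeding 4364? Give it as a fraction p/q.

√2300 = [47; 1, 22, 1, 94, …] (period length 4).
Convergents:
  p_0/q_0 = 47/1
  p_1/q_1 = 48/1
  p_2/q_2 = 1103/23
  p_3/q_3 = 1151/24
  p_4/q_4 = 109297/2279
  p_5/q_5 = 110448/2303
  p_6/q_6 = 2539153/52945
q_5 = 2303 ≤ 4364 < 52945 = q_6, so the answer is 110448/2303.

110448/2303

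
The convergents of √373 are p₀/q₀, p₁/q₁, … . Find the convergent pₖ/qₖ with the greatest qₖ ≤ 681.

√373 = [19; 3, 5, 5, 3, 38, …] (period length 5).
Convergents:
  p_0/q_0 = 19/1
  p_1/q_1 = 58/3
  p_2/q_2 = 309/16
  p_3/q_3 = 1603/83
  p_4/q_4 = 5118/265
  p_5/q_5 = 196087/10153
q_4 = 265 ≤ 681 < 10153 = q_5, so the answer is 5118/265.

5118/265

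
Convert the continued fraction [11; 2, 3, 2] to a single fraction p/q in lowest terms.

183/16

Using pₖ = aₖpₖ₋₁ + pₖ₋₂ and qₖ = aₖqₖ₋₁ + qₖ₋₂:
  k=0: a=11, p=11, q=1
  k=1: a=2, p=23, q=2
  k=2: a=3, p=80, q=7
  k=3: a=2, p=183, q=16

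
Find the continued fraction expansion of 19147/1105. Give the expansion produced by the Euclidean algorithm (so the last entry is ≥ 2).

[17; 3, 19, 19]

19147 = 17*1105 + 362
1105 = 3*362 + 19
362 = 19*19 + 1
19 = 19*1 + 0  (stop)
So 19147/1105 = [17; 3, 19, 19].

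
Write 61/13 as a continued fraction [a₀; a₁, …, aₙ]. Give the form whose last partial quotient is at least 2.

61 = 4*13 + 9
13 = 1*9 + 4
9 = 2*4 + 1
4 = 4*1 + 0  (stop)
So 61/13 = [4; 1, 2, 4].

[4; 1, 2, 4]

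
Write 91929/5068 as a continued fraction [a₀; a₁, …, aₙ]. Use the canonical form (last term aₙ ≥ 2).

[18; 7, 5, 3, 3, 13]

91929 = 18×5068 + 705
5068 = 7×705 + 133
705 = 5×133 + 40
133 = 3×40 + 13
40 = 3×13 + 1
13 = 13×1 + 0  (stop)
So 91929/5068 = [18; 7, 5, 3, 3, 13].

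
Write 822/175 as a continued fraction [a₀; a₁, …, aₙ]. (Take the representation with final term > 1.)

822 = 4*175 + 122
175 = 1*122 + 53
122 = 2*53 + 16
53 = 3*16 + 5
16 = 3*5 + 1
5 = 5*1 + 0  (stop)
So 822/175 = [4; 1, 2, 3, 3, 5].

[4; 1, 2, 3, 3, 5]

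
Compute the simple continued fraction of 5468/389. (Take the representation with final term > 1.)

5468 = 14*389 + 22
389 = 17*22 + 15
22 = 1*15 + 7
15 = 2*7 + 1
7 = 7*1 + 0  (stop)
So 5468/389 = [14; 17, 1, 2, 7].

[14; 17, 1, 2, 7]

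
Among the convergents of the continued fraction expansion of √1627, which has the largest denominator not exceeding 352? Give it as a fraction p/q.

√1627 = [40; 2, 1, 39, 1, 2, 80, …] (period length 6).
Convergents:
  p_0/q_0 = 40/1
  p_1/q_1 = 81/2
  p_2/q_2 = 121/3
  p_3/q_3 = 4800/119
  p_4/q_4 = 4921/122
  p_5/q_5 = 14642/363
q_4 = 122 ≤ 352 < 363 = q_5, so the answer is 4921/122.

4921/122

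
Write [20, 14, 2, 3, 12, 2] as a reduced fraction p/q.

51839/2583

Using pₖ = aₖpₖ₋₁ + pₖ₋₂ and qₖ = aₖqₖ₋₁ + qₖ₋₂:
  k=0: a=20, p=20, q=1
  k=1: a=14, p=281, q=14
  k=2: a=2, p=582, q=29
  k=3: a=3, p=2027, q=101
  k=4: a=12, p=24906, q=1241
  k=5: a=2, p=51839, q=2583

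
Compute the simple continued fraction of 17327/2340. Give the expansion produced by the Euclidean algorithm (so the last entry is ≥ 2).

[7; 2, 2, 8, 9, 6]

17327 = 7*2340 + 947
2340 = 2*947 + 446
947 = 2*446 + 55
446 = 8*55 + 6
55 = 9*6 + 1
6 = 6*1 + 0  (stop)
So 17327/2340 = [7; 2, 2, 8, 9, 6].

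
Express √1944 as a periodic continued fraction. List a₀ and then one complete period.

a₀ = ⌊√1944⌋ = 44.
With m₀=0, d₀=1 and mₖ₊₁ = dₖaₖ − mₖ, dₖ₊₁ = (n − mₖ₊₁²)/dₖ, aₖ₊₁ = ⌊(a₀+mₖ₊₁)/dₖ₊₁⌋:
  k=1: m=44, d=8, a=11
  k=2: m=44, d=1, a=88
d=1 and a=2a₀=88 at k=2, so the next step gives (m, d) = (44, 8) again — its k=1 value — and the period has length 2.

[44; 11, 88]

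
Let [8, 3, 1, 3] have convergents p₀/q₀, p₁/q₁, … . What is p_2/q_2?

33/4

Using pₖ = aₖpₖ₋₁ + pₖ₋₂, qₖ = aₖqₖ₋₁ + qₖ₋₂ (with p₋₁=1, p₋₂=0, q₋₁=0, q₋₂=1):
  k=0: a=8, p=8, q=1
  k=1: a=3, p=25, q=3
  k=2: a=1, p=33, q=4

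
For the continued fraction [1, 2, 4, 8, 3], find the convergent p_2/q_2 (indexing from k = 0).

Using pₖ = aₖpₖ₋₁ + pₖ₋₂, qₖ = aₖqₖ₋₁ + qₖ₋₂ (with p₋₁=1, p₋₂=0, q₋₁=0, q₋₂=1):
  k=0: a=1, p=1, q=1
  k=1: a=2, p=3, q=2
  k=2: a=4, p=13, q=9

13/9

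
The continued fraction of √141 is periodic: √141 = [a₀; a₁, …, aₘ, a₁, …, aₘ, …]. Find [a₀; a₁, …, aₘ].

[11; 1, 6, 1, 22]

a₀ = ⌊√141⌋ = 11.
With m₀=0, d₀=1 and mₖ₊₁ = dₖaₖ − mₖ, dₖ₊₁ = (n − mₖ₊₁²)/dₖ, aₖ₊₁ = ⌊(a₀+mₖ₊₁)/dₖ₊₁⌋:
  k=1: m=11, d=20, a=1
  k=2: m=9, d=3, a=6
  k=3: m=9, d=20, a=1
  k=4: m=11, d=1, a=22
d=1 and a=2a₀=22 at k=4, so the next step gives (m, d) = (11, 20) again — its k=1 value — and the period has length 4.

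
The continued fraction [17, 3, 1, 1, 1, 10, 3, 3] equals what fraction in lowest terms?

20780/1203

Fold from the inside: start with 3/1.
  3 + 1/3 = 10/3
  10 + 3/10 = 103/10
  1 + 10/103 = 113/103
  1 + 103/113 = 216/113
  1 + 113/216 = 329/216
  3 + 216/329 = 1203/329
  17 + 329/1203 = 20780/1203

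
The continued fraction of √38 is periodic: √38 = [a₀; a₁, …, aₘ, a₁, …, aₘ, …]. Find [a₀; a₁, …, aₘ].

[6; 6, 12]

a₀ = ⌊√38⌋ = 6.
With m₀=0, d₀=1 and mₖ₊₁ = dₖaₖ − mₖ, dₖ₊₁ = (n − mₖ₊₁²)/dₖ, aₖ₊₁ = ⌊(a₀+mₖ₊₁)/dₖ₊₁⌋:
  k=1: m=6, d=2, a=6
  k=2: m=6, d=1, a=12
d=1 and a=2a₀=12 at k=2, so the next step gives (m, d) = (6, 2) again — its k=1 value — and the period has length 2.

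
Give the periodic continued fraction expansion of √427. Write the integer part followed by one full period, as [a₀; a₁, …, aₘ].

[20; 1, 1, 1, 40]

a₀ = ⌊√427⌋ = 20.
With m₀=0, d₀=1 and mₖ₊₁ = dₖaₖ − mₖ, dₖ₊₁ = (n − mₖ₊₁²)/dₖ, aₖ₊₁ = ⌊(a₀+mₖ₊₁)/dₖ₊₁⌋:
  k=1: m=20, d=27, a=1
  k=2: m=7, d=14, a=1
  k=3: m=7, d=27, a=1
  k=4: m=20, d=1, a=40
d=1 and a=2a₀=40 at k=4, so the next step gives (m, d) = (20, 27) again — its k=1 value — and the period has length 4.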